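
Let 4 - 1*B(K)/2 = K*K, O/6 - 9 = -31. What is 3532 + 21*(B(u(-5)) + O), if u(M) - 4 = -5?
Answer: 886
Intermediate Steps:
O = -132 (O = 54 + 6*(-31) = 54 - 186 = -132)
u(M) = -1 (u(M) = 4 - 5 = -1)
B(K) = 8 - 2*K² (B(K) = 8 - 2*K*K = 8 - 2*K²)
3532 + 21*(B(u(-5)) + O) = 3532 + 21*((8 - 2*(-1)²) - 132) = 3532 + 21*((8 - 2*1) - 132) = 3532 + 21*((8 - 2) - 132) = 3532 + 21*(6 - 132) = 3532 + 21*(-126) = 3532 - 2646 = 886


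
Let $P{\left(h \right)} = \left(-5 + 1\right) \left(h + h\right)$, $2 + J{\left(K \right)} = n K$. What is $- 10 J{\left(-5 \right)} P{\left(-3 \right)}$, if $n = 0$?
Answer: $480$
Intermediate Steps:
$J{\left(K \right)} = -2$ ($J{\left(K \right)} = -2 + 0 K = -2 + 0 = -2$)
$P{\left(h \right)} = - 8 h$ ($P{\left(h \right)} = - 4 \cdot 2 h = - 8 h$)
$- 10 J{\left(-5 \right)} P{\left(-3 \right)} = \left(-10\right) \left(-2\right) \left(\left(-8\right) \left(-3\right)\right) = 20 \cdot 24 = 480$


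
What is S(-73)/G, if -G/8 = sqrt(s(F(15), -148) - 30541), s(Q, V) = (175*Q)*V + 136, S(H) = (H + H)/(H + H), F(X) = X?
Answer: I*sqrt(46545)/1117080 ≈ 0.00019313*I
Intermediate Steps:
S(H) = 1 (S(H) = (2*H)/((2*H)) = (2*H)*(1/(2*H)) = 1)
s(Q, V) = 136 + 175*Q*V (s(Q, V) = 175*Q*V + 136 = 136 + 175*Q*V)
G = -24*I*sqrt(46545) (G = -8*sqrt((136 + 175*15*(-148)) - 30541) = -8*sqrt((136 - 388500) - 30541) = -8*sqrt(-388364 - 30541) = -24*I*sqrt(46545) ≈ -5177.8*I)
S(-73)/G = 1/(-24*I*sqrt(46545)) = 1*(I*sqrt(46545)/1117080) = I*sqrt(46545)/1117080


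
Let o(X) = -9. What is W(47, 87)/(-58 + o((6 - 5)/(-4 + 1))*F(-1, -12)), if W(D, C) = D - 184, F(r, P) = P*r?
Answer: 137/166 ≈ 0.82530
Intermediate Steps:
W(D, C) = -184 + D
W(47, 87)/(-58 + o((6 - 5)/(-4 + 1))*F(-1, -12)) = (-184 + 47)/(-58 - (-108)*(-1)) = -137/(-58 - 9*12) = -137/(-58 - 108) = -137/(-166) = -137*(-1/166) = 137/166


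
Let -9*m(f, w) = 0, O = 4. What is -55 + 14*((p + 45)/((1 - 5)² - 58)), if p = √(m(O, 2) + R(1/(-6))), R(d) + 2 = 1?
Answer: -70 - I/3 ≈ -70.0 - 0.33333*I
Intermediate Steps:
R(d) = -1 (R(d) = -2 + 1 = -1)
m(f, w) = 0 (m(f, w) = -⅑*0 = 0)
p = I (p = √(0 - 1) = √(-1) = I ≈ 1.0*I)
-55 + 14*((p + 45)/((1 - 5)² - 58)) = -55 + 14*((I + 45)/((1 - 5)² - 58)) = -55 + 14*((45 + I)/((-4)² - 58)) = -55 + 14*((45 + I)/(16 - 58)) = -55 + 14*((45 + I)/(-42)) = -55 + 14*((45 + I)*(-1/42)) = -55 + 14*(-15/14 - I/42) = -55 + (-15 - I/3) = -70 - I/3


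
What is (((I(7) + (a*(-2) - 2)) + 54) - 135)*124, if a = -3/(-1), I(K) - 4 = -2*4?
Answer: -11532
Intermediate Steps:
I(K) = -4 (I(K) = 4 - 2*4 = 4 - 8 = -4)
a = 3 (a = -3*(-1) = 3)
(((I(7) + (a*(-2) - 2)) + 54) - 135)*124 = (((-4 + (3*(-2) - 2)) + 54) - 135)*124 = (((-4 + (-6 - 2)) + 54) - 135)*124 = (((-4 - 8) + 54) - 135)*124 = ((-12 + 54) - 135)*124 = (42 - 135)*124 = -93*124 = -11532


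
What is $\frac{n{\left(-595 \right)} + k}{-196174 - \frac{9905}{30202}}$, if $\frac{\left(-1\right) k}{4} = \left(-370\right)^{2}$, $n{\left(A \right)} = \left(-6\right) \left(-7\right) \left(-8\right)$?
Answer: $\frac{16548763072}{5924857053} \approx 2.7931$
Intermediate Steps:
$n{\left(A \right)} = -336$ ($n{\left(A \right)} = 42 \left(-8\right) = -336$)
$k = -547600$ ($k = - 4 \left(-370\right)^{2} = \left(-4\right) 136900 = -547600$)
$\frac{n{\left(-595 \right)} + k}{-196174 - \frac{9905}{30202}} = \frac{-336 - 547600}{-196174 - \frac{9905}{30202}} = - \frac{547936}{-196174 - \frac{9905}{30202}} = - \frac{547936}{- \frac{5924857053}{30202}} = \left(-547936\right) \left(- \frac{30202}{5924857053}\right) = \frac{16548763072}{5924857053}$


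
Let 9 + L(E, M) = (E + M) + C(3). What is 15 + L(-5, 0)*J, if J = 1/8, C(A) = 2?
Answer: 27/2 ≈ 13.500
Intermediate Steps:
L(E, M) = -7 + E + M (L(E, M) = -9 + ((E + M) + 2) = -9 + (2 + E + M) = -7 + E + M)
J = ⅛ ≈ 0.12500
15 + L(-5, 0)*J = 15 + (-7 - 5 + 0)*(⅛) = 15 - 12*⅛ = 15 - 3/2 = 27/2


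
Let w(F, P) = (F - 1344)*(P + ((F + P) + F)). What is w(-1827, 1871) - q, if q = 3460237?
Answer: -3739285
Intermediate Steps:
w(F, P) = (-1344 + F)*(2*F + 2*P) (w(F, P) = (-1344 + F)*(P + (P + 2*F)) = (-1344 + F)*(2*F + 2*P))
w(-1827, 1871) - q = (-2688*(-1827) - 2688*1871 + 2*(-1827)² + 2*(-1827)*1871) - 1*3460237 = (4910976 - 5029248 + 2*3337929 - 6836634) - 3460237 = (4910976 - 5029248 + 6675858 - 6836634) - 3460237 = -279048 - 3460237 = -3739285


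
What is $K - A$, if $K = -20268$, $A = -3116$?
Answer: $-17152$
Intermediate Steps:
$K - A = -20268 - -3116 = -20268 + 3116 = -17152$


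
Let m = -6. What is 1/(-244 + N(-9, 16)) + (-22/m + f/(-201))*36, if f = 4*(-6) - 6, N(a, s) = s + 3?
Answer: 2070833/15075 ≈ 137.37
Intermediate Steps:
N(a, s) = 3 + s
f = -30 (f = -24 - 6 = -30)
1/(-244 + N(-9, 16)) + (-22/m + f/(-201))*36 = 1/(-244 + (3 + 16)) + (-22/(-6) - 30/(-201))*36 = 1/(-244 + 19) + (-22*(-⅙) - 30*(-1/201))*36 = 1/(-225) + (11/3 + 10/67)*36 = -1/225 + (767/201)*36 = -1/225 + 9204/67 = 2070833/15075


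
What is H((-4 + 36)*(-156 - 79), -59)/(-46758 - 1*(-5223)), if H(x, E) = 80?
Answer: -16/8307 ≈ -0.0019261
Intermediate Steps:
H((-4 + 36)*(-156 - 79), -59)/(-46758 - 1*(-5223)) = 80/(-46758 - 1*(-5223)) = 80/(-46758 + 5223) = 80/(-41535) = 80*(-1/41535) = -16/8307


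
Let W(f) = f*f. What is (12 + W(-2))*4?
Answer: 64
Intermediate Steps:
W(f) = f²
(12 + W(-2))*4 = (12 + (-2)²)*4 = (12 + 4)*4 = 16*4 = 64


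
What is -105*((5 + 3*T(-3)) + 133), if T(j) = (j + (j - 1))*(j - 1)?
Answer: -23310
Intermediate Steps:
T(j) = (-1 + j)*(-1 + 2*j) (T(j) = (j + (-1 + j))*(-1 + j) = (-1 + 2*j)*(-1 + j) = (-1 + j)*(-1 + 2*j))
-105*((5 + 3*T(-3)) + 133) = -105*((5 + 3*(1 - 3*(-3) + 2*(-3)**2)) + 133) = -105*((5 + 3*(1 + 9 + 2*9)) + 133) = -105*((5 + 3*(1 + 9 + 18)) + 133) = -105*((5 + 3*28) + 133) = -105*((5 + 84) + 133) = -105*(89 + 133) = -105*222 = -23310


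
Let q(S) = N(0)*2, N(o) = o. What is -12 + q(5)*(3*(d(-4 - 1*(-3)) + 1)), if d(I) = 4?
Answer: -12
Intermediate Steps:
q(S) = 0 (q(S) = 0*2 = 0)
-12 + q(5)*(3*(d(-4 - 1*(-3)) + 1)) = -12 + 0*(3*(4 + 1)) = -12 + 0*(3*5) = -12 + 0*15 = -12 + 0 = -12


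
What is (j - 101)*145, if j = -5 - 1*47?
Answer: -22185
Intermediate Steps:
j = -52 (j = -5 - 47 = -52)
(j - 101)*145 = (-52 - 101)*145 = -153*145 = -22185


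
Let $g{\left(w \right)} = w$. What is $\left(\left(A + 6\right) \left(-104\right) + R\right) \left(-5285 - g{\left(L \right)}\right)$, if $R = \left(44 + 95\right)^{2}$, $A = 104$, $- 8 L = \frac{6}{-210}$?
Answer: $- \frac{11662311681}{280} \approx -4.1651 \cdot 10^{7}$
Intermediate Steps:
$L = \frac{1}{280}$ ($L = - \frac{6 \frac{1}{-210}}{8} = - \frac{6 \left(- \frac{1}{210}\right)}{8} = \left(- \frac{1}{8}\right) \left(- \frac{1}{35}\right) = \frac{1}{280} \approx 0.0035714$)
$R = 19321$ ($R = 139^{2} = 19321$)
$\left(\left(A + 6\right) \left(-104\right) + R\right) \left(-5285 - g{\left(L \right)}\right) = \left(\left(104 + 6\right) \left(-104\right) + 19321\right) \left(-5285 - \frac{1}{280}\right) = \left(110 \left(-104\right) + 19321\right) \left(-5285 - \frac{1}{280}\right) = \left(-11440 + 19321\right) \left(- \frac{1479801}{280}\right) = 7881 \left(- \frac{1479801}{280}\right) = - \frac{11662311681}{280}$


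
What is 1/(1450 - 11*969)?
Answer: -1/9209 ≈ -0.00010859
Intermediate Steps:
1/(1450 - 11*969) = 1/(1450 - 10659) = 1/(-9209) = -1/9209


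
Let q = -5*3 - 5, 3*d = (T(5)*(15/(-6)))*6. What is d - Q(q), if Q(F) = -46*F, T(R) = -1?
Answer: -915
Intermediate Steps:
d = 5 (d = (-15/(-6)*6)/3 = (-15*(-1)/6*6)/3 = (-1*(-5/2)*6)/3 = ((5/2)*6)/3 = (⅓)*15 = 5)
q = -20 (q = -15 - 5 = -20)
d - Q(q) = 5 - (-46)*(-20) = 5 - 1*920 = 5 - 920 = -915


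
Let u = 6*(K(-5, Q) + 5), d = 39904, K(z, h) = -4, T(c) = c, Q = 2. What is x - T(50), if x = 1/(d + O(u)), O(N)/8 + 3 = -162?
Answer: -1929199/38584 ≈ -50.000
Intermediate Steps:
u = 6 (u = 6*(-4 + 5) = 6*1 = 6)
O(N) = -1320 (O(N) = -24 + 8*(-162) = -24 - 1296 = -1320)
x = 1/38584 (x = 1/(39904 - 1320) = 1/38584 ≈ 2.5917e-5)
x - T(50) = 1/38584 - 1*50 = 1/38584 - 50 = -1929199/38584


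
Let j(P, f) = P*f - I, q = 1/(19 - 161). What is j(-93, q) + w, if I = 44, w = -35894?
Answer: -5103103/142 ≈ -35937.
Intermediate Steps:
q = -1/142 (q = 1/(-142) = -1/142 ≈ -0.0070423)
j(P, f) = -44 + P*f (j(P, f) = P*f - 1*44 = P*f - 44 = -44 + P*f)
j(-93, q) + w = (-44 - 93*(-1/142)) - 35894 = (-44 + 93/142) - 35894 = -6155/142 - 35894 = -5103103/142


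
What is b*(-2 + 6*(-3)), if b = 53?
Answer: -1060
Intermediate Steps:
b*(-2 + 6*(-3)) = 53*(-2 + 6*(-3)) = 53*(-2 - 18) = 53*(-20) = -1060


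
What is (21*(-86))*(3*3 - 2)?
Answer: -12642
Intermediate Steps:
(21*(-86))*(3*3 - 2) = -1806*(9 - 2) = -1806*7 = -12642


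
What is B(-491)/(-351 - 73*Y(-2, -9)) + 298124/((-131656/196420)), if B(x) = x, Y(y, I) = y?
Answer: -214361181309/481955 ≈ -4.4477e+5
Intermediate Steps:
B(-491)/(-351 - 73*Y(-2, -9)) + 298124/((-131656/196420)) = -491/(-351 - 73*(-2)) + 298124/((-131656/196420)) = -491/(-351 + 146) + 298124/((-131656*1/196420)) = -491/(-205) + 298124/(-4702/7015) = -491*(-1/205) + 298124*(-7015/4702) = 491/205 - 1045669930/2351 = -214361181309/481955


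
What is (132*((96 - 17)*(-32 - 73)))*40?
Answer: -43797600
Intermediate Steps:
(132*((96 - 17)*(-32 - 73)))*40 = (132*(79*(-105)))*40 = (132*(-8295))*40 = -1094940*40 = -43797600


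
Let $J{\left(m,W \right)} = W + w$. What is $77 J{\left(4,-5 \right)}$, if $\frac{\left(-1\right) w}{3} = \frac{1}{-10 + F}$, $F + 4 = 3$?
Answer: $-364$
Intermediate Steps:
$F = -1$ ($F = -4 + 3 = -1$)
$w = \frac{3}{11}$ ($w = - \frac{3}{-10 - 1} = - \frac{3}{-11} = \left(-3\right) \left(- \frac{1}{11}\right) = \frac{3}{11} \approx 0.27273$)
$J{\left(m,W \right)} = \frac{3}{11} + W$ ($J{\left(m,W \right)} = W + \frac{3}{11} = \frac{3}{11} + W$)
$77 J{\left(4,-5 \right)} = 77 \left(\frac{3}{11} - 5\right) = 77 \left(- \frac{52}{11}\right) = -364$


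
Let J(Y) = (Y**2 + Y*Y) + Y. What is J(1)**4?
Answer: 81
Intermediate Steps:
J(Y) = Y + 2*Y**2 (J(Y) = (Y**2 + Y**2) + Y = 2*Y**2 + Y = Y + 2*Y**2)
J(1)**4 = (1*(1 + 2*1))**4 = (1*(1 + 2))**4 = (1*3)**4 = 3**4 = 81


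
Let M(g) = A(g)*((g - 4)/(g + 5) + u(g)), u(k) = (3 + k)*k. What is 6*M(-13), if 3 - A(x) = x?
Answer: 12684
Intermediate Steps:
A(x) = 3 - x
u(k) = k*(3 + k)
M(g) = (3 - g)*(g*(3 + g) + (-4 + g)/(5 + g)) (M(g) = (3 - g)*((g - 4)/(g + 5) + g*(3 + g)) = (3 - g)*((-4 + g)/(5 + g) + g*(3 + g)) = (3 - g)*(g*(3 + g) + (-4 + g)/(5 + g)))
6*M(-13) = 6*((-12 - 1*(-13)⁴ - 5*(-13)³ + 8*(-13)² + 52*(-13))/(5 - 13)) = 6*((-12 - 1*28561 - 5*(-2197) + 8*169 - 676)/(-8)) = 6*(-(-12 - 28561 + 10985 + 1352 - 676)/8) = 6*(-⅛*(-16912)) = 6*2114 = 12684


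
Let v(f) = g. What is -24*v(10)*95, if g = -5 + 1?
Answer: 9120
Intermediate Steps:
g = -4
v(f) = -4
-24*v(10)*95 = -24*(-4)*95 = 96*95 = 9120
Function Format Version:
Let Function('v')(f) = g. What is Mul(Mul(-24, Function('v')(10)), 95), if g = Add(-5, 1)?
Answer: 9120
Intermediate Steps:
g = -4
Function('v')(f) = -4
Mul(Mul(-24, Function('v')(10)), 95) = Mul(Mul(-24, -4), 95) = Mul(96, 95) = 9120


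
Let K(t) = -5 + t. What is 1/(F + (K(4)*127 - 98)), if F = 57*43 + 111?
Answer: 1/2337 ≈ 0.00042790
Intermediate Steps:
F = 2562 (F = 2451 + 111 = 2562)
1/(F + (K(4)*127 - 98)) = 1/(2562 + ((-5 + 4)*127 - 98)) = 1/(2562 + (-1*127 - 98)) = 1/(2562 + (-127 - 98)) = 1/(2562 - 225) = 1/2337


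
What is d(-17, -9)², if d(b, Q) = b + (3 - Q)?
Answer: 25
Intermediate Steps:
d(b, Q) = 3 + b - Q
d(-17, -9)² = (3 - 17 - 1*(-9))² = (3 - 17 + 9)² = (-5)² = 25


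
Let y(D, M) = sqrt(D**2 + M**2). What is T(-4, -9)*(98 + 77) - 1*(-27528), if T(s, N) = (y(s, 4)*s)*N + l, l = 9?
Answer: 29103 + 25200*sqrt(2) ≈ 64741.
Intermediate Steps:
T(s, N) = 9 + N*s*sqrt(16 + s**2) (T(s, N) = (sqrt(s**2 + 4**2)*s)*N + 9 = (sqrt(s**2 + 16)*s)*N + 9 = (sqrt(16 + s**2)*s)*N + 9 = (s*sqrt(16 + s**2))*N + 9 = N*s*sqrt(16 + s**2) + 9 = 9 + N*s*sqrt(16 + s**2))
T(-4, -9)*(98 + 77) - 1*(-27528) = (9 - 9*(-4)*sqrt(16 + (-4)**2))*(98 + 77) - 1*(-27528) = (9 - 9*(-4)*sqrt(16 + 16))*175 + 27528 = (9 - 9*(-4)*sqrt(32))*175 + 27528 = (9 - 9*(-4)*4*sqrt(2))*175 + 27528 = (9 + 144*sqrt(2))*175 + 27528 = (1575 + 25200*sqrt(2)) + 27528 = 29103 + 25200*sqrt(2)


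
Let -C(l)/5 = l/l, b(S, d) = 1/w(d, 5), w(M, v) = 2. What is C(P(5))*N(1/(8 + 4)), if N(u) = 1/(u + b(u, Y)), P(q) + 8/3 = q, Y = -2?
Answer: -60/7 ≈ -8.5714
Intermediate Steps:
P(q) = -8/3 + q
b(S, d) = 1/2
N(u) = 1/(1/2 + u) (N(u) = 1/(u + 1/2) = 1/(1/2 + u))
C(l) = -5 (C(l) = -5*l/l = -5*1 = -5)
C(P(5))*N(1/(8 + 4)) = -10/(1 + 2/(8 + 4)) = -10/(1 + 2/12) = -10/(1 + 2*(1/12)) = -10/(1 + 1/6) = -10/7/6 = -10*6/7 = -5*12/7 = -60/7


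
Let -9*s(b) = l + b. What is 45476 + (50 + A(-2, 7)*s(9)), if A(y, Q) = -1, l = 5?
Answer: 409748/9 ≈ 45528.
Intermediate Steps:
s(b) = -5/9 - b/9 (s(b) = -(5 + b)/9 = -5/9 - b/9)
45476 + (50 + A(-2, 7)*s(9)) = 45476 + (50 - (-5/9 - 1/9*9)) = 45476 + (50 - (-5/9 - 1)) = 45476 + (50 - 1*(-14/9)) = 45476 + (50 + 14/9) = 45476 + 464/9 = 409748/9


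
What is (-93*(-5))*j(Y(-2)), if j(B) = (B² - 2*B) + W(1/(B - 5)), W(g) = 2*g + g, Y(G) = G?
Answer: 24645/7 ≈ 3520.7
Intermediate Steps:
W(g) = 3*g
j(B) = B² - 2*B + 3/(-5 + B) (j(B) = (B² - 2*B) + 3/(B - 5) = (B² - 2*B) + 3/(-5 + B) = B² - 2*B + 3/(-5 + B))
(-93*(-5))*j(Y(-2)) = (-93*(-5))*((3 - 2*(-5 - 2)*(-2 - 2))/(-5 - 2)) = 465*((3 - 2*(-7)*(-4))/(-7)) = 465*(-(3 - 56)/7) = 465*(-⅐*(-53)) = 465*(53/7) = 24645/7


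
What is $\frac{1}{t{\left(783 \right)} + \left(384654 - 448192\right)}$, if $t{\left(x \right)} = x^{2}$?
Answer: $\frac{1}{549551} \approx 1.8197 \cdot 10^{-6}$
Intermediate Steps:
$\frac{1}{t{\left(783 \right)} + \left(384654 - 448192\right)} = \frac{1}{783^{2} + \left(384654 - 448192\right)} = \frac{1}{613089 - 63538} = \frac{1}{549551}$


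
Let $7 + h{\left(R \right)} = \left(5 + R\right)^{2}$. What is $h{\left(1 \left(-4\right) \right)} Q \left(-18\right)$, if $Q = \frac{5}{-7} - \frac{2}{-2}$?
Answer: $\frac{216}{7} \approx 30.857$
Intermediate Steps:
$Q = \frac{2}{7}$ ($Q = 5 \left(- \frac{1}{7}\right) - -1 = - \frac{5}{7} + 1 = \frac{2}{7} \approx 0.28571$)
$h{\left(R \right)} = -7 + \left(5 + R\right)^{2}$
$h{\left(1 \left(-4\right) \right)} Q \left(-18\right) = \left(-7 + \left(5 + 1 \left(-4\right)\right)^{2}\right) \frac{2}{7} \left(-18\right) = \left(-7 + \left(5 - 4\right)^{2}\right) \frac{2}{7} \left(-18\right) = \left(-7 + 1^{2}\right) \frac{2}{7} \left(-18\right) = \left(-7 + 1\right) \frac{2}{7} \left(-18\right) = \left(-6\right) \frac{2}{7} \left(-18\right) = \left(- \frac{12}{7}\right) \left(-18\right) = \frac{216}{7}$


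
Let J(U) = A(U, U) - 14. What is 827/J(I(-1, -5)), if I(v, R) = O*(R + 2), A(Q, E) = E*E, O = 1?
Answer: -827/5 ≈ -165.40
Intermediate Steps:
A(Q, E) = E**2
I(v, R) = 2 + R (I(v, R) = 1*(R + 2) = 1*(2 + R) = 2 + R)
J(U) = -14 + U**2 (J(U) = U**2 - 14 = -14 + U**2)
827/J(I(-1, -5)) = 827/(-14 + (2 - 5)**2) = 827/(-14 + (-3)**2) = 827/(-14 + 9) = 827/(-5) = 827*(-1/5) = -827/5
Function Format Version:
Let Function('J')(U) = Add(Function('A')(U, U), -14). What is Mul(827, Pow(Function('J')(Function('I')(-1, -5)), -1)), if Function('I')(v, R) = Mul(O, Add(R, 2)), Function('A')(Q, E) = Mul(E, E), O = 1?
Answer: Rational(-827, 5) ≈ -165.40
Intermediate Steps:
Function('A')(Q, E) = Pow(E, 2)
Function('I')(v, R) = Add(2, R) (Function('I')(v, R) = Mul(1, Add(R, 2)) = Mul(1, Add(2, R)) = Add(2, R))
Function('J')(U) = Add(-14, Pow(U, 2)) (Function('J')(U) = Add(Pow(U, 2), -14) = Add(-14, Pow(U, 2)))
Mul(827, Pow(Function('J')(Function('I')(-1, -5)), -1)) = Mul(827, Pow(Add(-14, Pow(Add(2, -5), 2)), -1)) = Mul(827, Pow(Add(-14, Pow(-3, 2)), -1)) = Mul(827, Pow(Add(-14, 9), -1)) = Mul(827, Pow(-5, -1)) = Mul(827, Rational(-1, 5)) = Rational(-827, 5)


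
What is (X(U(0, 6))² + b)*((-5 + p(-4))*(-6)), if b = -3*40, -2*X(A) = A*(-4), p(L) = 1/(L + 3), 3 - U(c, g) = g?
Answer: -3024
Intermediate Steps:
U(c, g) = 3 - g
p(L) = 1/(3 + L)
X(A) = 2*A (X(A) = -A*(-4)/2 = -(-2)*A = 2*A)
b = -120
(X(U(0, 6))² + b)*((-5 + p(-4))*(-6)) = ((2*(3 - 1*6))² - 120)*((-5 + 1/(3 - 4))*(-6)) = ((2*(3 - 6))² - 120)*((-5 + 1/(-1))*(-6)) = ((2*(-3))² - 120)*((-5 - 1)*(-6)) = ((-6)² - 120)*(-6*(-6)) = (36 - 120)*36 = -84*36 = -3024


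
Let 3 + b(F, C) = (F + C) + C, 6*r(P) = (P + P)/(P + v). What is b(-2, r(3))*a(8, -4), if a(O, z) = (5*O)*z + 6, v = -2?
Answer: 462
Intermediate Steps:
r(P) = P/(3*(-2 + P)) (r(P) = ((P + P)/(P - 2))/6 = ((2*P)/(-2 + P))/6 = (2*P/(-2 + P))/6 = P/(3*(-2 + P)))
a(O, z) = 6 + 5*O*z (a(O, z) = 5*O*z + 6 = 6 + 5*O*z)
b(F, C) = -3 + F + 2*C (b(F, C) = -3 + ((F + C) + C) = -3 + ((C + F) + C) = -3 + (F + 2*C) = -3 + F + 2*C)
b(-2, r(3))*a(8, -4) = (-3 - 2 + 2*((⅓)*3/(-2 + 3)))*(6 + 5*8*(-4)) = (-3 - 2 + 2*((⅓)*3/1))*(6 - 160) = (-3 - 2 + 2*((⅓)*3*1))*(-154) = (-3 - 2 + 2*1)*(-154) = (-3 - 2 + 2)*(-154) = -3*(-154) = 462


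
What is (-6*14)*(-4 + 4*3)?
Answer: -672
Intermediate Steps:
(-6*14)*(-4 + 4*3) = -84*(-4 + 12) = -84*8 = -672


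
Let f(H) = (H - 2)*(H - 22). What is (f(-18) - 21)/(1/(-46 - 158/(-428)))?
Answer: -7606935/214 ≈ -35546.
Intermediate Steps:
f(H) = (-22 + H)*(-2 + H) (f(H) = (-2 + H)*(-22 + H) = (-22 + H)*(-2 + H))
(f(-18) - 21)/(1/(-46 - 158/(-428))) = ((44 + (-18)² - 24*(-18)) - 21)/(1/(-46 - 158/(-428))) = ((44 + 324 + 432) - 21)/(1/(-46 - 158*(-1/428))) = (800 - 21)/(1/(-46 + 79/214)) = 779/1/(-9765/214) = 779/(-214/9765) = -9765/214*779 = -7606935/214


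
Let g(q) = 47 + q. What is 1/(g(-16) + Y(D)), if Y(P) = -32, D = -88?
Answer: -1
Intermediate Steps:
1/(g(-16) + Y(D)) = 1/((47 - 16) - 32) = 1/(31 - 32) = 1/(-1) = -1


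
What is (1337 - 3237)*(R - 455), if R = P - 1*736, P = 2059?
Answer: -1649200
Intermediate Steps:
R = 1323 (R = 2059 - 1*736 = 2059 - 736 = 1323)
(1337 - 3237)*(R - 455) = (1337 - 3237)*(1323 - 455) = -1900*868 = -1649200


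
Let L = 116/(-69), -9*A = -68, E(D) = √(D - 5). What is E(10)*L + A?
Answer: 68/9 - 116*√5/69 ≈ 3.7964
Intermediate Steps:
E(D) = √(-5 + D)
A = 68/9 (A = -⅑*(-68) = 68/9 ≈ 7.5556)
L = -116/69 (L = 116*(-1/69) = -116/69 ≈ -1.6812)
E(10)*L + A = √(-5 + 10)*(-116/69) + 68/9 = √5*(-116/69) + 68/9 = -116*√5/69 + 68/9 = 68/9 - 116*√5/69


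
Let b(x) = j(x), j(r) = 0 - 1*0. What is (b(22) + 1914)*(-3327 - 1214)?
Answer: -8691474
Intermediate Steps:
j(r) = 0 (j(r) = 0 + 0 = 0)
b(x) = 0
(b(22) + 1914)*(-3327 - 1214) = (0 + 1914)*(-3327 - 1214) = 1914*(-4541) = -8691474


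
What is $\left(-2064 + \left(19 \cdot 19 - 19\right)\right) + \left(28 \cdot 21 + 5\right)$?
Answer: $-1129$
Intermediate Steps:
$\left(-2064 + \left(19 \cdot 19 - 19\right)\right) + \left(28 \cdot 21 + 5\right) = \left(-2064 + \left(361 - 19\right)\right) + \left(588 + 5\right) = \left(-2064 + 342\right) + 593 = -1722 + 593 = -1129$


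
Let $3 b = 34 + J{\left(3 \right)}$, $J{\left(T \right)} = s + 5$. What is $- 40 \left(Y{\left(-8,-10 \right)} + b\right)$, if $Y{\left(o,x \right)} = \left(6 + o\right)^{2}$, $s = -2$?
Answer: $- \frac{1960}{3} \approx -653.33$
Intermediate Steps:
$J{\left(T \right)} = 3$ ($J{\left(T \right)} = -2 + 5 = 3$)
$b = \frac{37}{3}$ ($b = \frac{34 + 3}{3} = \frac{1}{3} \cdot 37 = \frac{37}{3} \approx 12.333$)
$- 40 \left(Y{\left(-8,-10 \right)} + b\right) = - 40 \left(\left(6 - 8\right)^{2} + \frac{37}{3}\right) = - 40 \left(\left(-2\right)^{2} + \frac{37}{3}\right) = - 40 \left(4 + \frac{37}{3}\right) = \left(-40\right) \frac{49}{3} = - \frac{1960}{3}$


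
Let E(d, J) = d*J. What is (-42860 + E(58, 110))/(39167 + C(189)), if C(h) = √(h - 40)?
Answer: -71440608/76702687 + 1824*√149/76702687 ≈ -0.93111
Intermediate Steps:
E(d, J) = J*d
C(h) = √(-40 + h)
(-42860 + E(58, 110))/(39167 + C(189)) = (-42860 + 110*58)/(39167 + √(-40 + 189)) = (-42860 + 6380)/(39167 + √149) = -36480/(39167 + √149)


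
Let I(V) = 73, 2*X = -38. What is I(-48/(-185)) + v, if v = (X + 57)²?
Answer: 1517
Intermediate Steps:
X = -19 (X = (½)*(-38) = -19)
v = 1444 (v = (-19 + 57)² = 38² = 1444)
I(-48/(-185)) + v = 73 + 1444 = 1517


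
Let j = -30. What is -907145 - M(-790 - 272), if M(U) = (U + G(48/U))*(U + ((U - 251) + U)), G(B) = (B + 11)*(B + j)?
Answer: -178214716705/31329 ≈ -5.6885e+6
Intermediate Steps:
G(B) = (-30 + B)*(11 + B) (G(B) = (B + 11)*(B - 30) = (11 + B)*(-30 + B) = (-30 + B)*(11 + B))
M(U) = (-251 + 3*U)*(-330 + U - 912/U + 2304/U**2) (M(U) = (U + (-330 + (48/U)**2 - 912/U))*(U + ((U - 251) + U)) = (U + (-330 + 2304/U**2 - 912/U))*(U + ((-251 + U) + U)) = (U + (-330 - 912/U + 2304/U**2))*(U + (-251 + 2*U)) = (-330 + U - 912/U + 2304/U**2)*(-251 + 3*U) = (-251 + 3*U)*(-330 + U - 912/U + 2304/U**2))
-907145 - M(-790 - 272) = -907145 - (80094 - 578304/(-790 - 272)**2 - 1241*(-790 - 272) + 3*(-790 - 272)**2 + 235824/(-790 - 272)) = -907145 - (80094 - 578304/(-1062)**2 - 1241*(-1062) + 3*(-1062)**2 + 235824/(-1062)) = -907145 - (80094 - 578304*1/1127844 + 1317942 + 3*1127844 + 235824*(-1/1062)) = -907145 - (80094 - 16064/31329 + 1317942 + 3383532 - 39304/177) = -907145 - 1*149794771000/31329 = -907145 - 149794771000/31329 = -178214716705/31329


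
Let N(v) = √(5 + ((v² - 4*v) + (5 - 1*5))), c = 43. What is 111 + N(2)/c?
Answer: 4774/43 ≈ 111.02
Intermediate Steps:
N(v) = √(5 + v² - 4*v) (N(v) = √(5 + ((v² - 4*v) + (5 - 5))) = √(5 + ((v² - 4*v) + 0)) = √(5 + (v² - 4*v)) = √(5 + v² - 4*v))
111 + N(2)/c = 111 + √(5 + 2² - 4*2)/43 = 111 + √(5 + 4 - 8)*(1/43) = 111 + √1*(1/43) = 111 + 1*(1/43) = 111 + 1/43 = 4774/43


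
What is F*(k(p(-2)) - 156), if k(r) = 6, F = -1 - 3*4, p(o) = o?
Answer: 1950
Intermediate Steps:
F = -13 (F = -1 - 12 = -13)
F*(k(p(-2)) - 156) = -13*(6 - 156) = -13*(-150) = 1950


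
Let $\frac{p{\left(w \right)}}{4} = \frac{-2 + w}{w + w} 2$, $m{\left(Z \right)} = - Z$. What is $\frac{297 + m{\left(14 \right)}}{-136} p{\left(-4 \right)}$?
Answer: $- \frac{849}{68} \approx -12.485$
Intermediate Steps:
$p{\left(w \right)} = \frac{4 \left(-2 + w\right)}{w}$ ($p{\left(w \right)} = 4 \frac{-2 + w}{w + w} 2 = 4 \frac{-2 + w}{2 w} 2 = 4 \frac{-2 + w}{w} = \frac{4 \left(-2 + w\right)}{w}$)
$\frac{297 + m{\left(14 \right)}}{-136} p{\left(-4 \right)} = \frac{297 - 14}{-136} \left(4 - \frac{8}{-4}\right) = \left(297 - 14\right) \left(- \frac{1}{136}\right) \left(4 - -2\right) = 283 \left(- \frac{1}{136}\right) \left(4 + 2\right) = \left(- \frac{283}{136}\right) 6 = - \frac{849}{68}$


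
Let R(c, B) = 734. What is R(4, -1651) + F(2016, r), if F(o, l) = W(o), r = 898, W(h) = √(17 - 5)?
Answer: 734 + 2*√3 ≈ 737.46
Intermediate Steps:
W(h) = 2*√3 (W(h) = √12 = 2*√3)
F(o, l) = 2*√3
R(4, -1651) + F(2016, r) = 734 + 2*√3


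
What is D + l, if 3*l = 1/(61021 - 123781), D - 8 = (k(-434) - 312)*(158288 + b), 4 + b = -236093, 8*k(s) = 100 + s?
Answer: 5182396032689/188280 ≈ 2.7525e+7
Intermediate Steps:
k(s) = 25/2 + s/8 (k(s) = (100 + s)/8 = 25/2 + s/8)
b = -236097 (b = -4 - 236093 = -236097)
D = 110099767/4 (D = 8 + ((25/2 + (⅛)*(-434)) - 312)*(158288 - 236097) = 8 + ((25/2 - 217/4) - 312)*(-77809) = 8 + (-167/4 - 312)*(-77809) = 8 - 1415/4*(-77809) = 8 + 110099735/4 = 110099767/4 ≈ 2.7525e+7)
l = -1/188280 (l = 1/(3*(61021 - 123781)) = (⅓)/(-62760) = (⅓)*(-1/62760) = -1/188280 ≈ -5.3112e-6)
D + l = 110099767/4 - 1/188280 = 5182396032689/188280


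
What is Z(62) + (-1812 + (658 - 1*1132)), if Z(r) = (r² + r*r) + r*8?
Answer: 5898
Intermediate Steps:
Z(r) = 2*r² + 8*r (Z(r) = (r² + r²) + 8*r = 2*r² + 8*r)
Z(62) + (-1812 + (658 - 1*1132)) = 2*62*(4 + 62) + (-1812 + (658 - 1*1132)) = 2*62*66 + (-1812 + (658 - 1132)) = 8184 + (-1812 - 474) = 8184 - 2286 = 5898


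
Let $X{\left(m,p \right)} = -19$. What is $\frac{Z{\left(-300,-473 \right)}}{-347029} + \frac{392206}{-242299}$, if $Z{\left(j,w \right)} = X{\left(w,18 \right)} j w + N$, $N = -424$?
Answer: $\frac{517258212702}{84084779671} \approx 6.1516$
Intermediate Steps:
$Z{\left(j,w \right)} = -424 - 19 j w$ ($Z{\left(j,w \right)} = - 19 j w - 424 = -424 - 19 j w$)
$\frac{Z{\left(-300,-473 \right)}}{-347029} + \frac{392206}{-242299} = \frac{-424 - \left(-5700\right) \left(-473\right)}{-347029} + \frac{392206}{-242299} = \left(-424 - 2696100\right) \left(- \frac{1}{347029}\right) + 392206 \left(- \frac{1}{242299}\right) = \left(-2696524\right) \left(- \frac{1}{347029}\right) - \frac{392206}{242299} = \frac{2696524}{347029} - \frac{392206}{242299} = \frac{517258212702}{84084779671}$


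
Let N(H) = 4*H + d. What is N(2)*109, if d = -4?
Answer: 436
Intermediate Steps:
N(H) = -4 + 4*H (N(H) = 4*H - 4 = -4 + 4*H)
N(2)*109 = (-4 + 4*2)*109 = (-4 + 8)*109 = 4*109 = 436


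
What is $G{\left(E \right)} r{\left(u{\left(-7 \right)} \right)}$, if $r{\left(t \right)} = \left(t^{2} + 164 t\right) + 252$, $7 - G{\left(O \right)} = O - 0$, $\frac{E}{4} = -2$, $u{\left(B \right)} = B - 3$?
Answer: $-19320$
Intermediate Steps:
$u{\left(B \right)} = -3 + B$ ($u{\left(B \right)} = B - 3 = -3 + B$)
$E = -8$ ($E = 4 \left(-2\right) = -8$)
$G{\left(O \right)} = 7 - O$ ($G{\left(O \right)} = 7 - \left(O - 0\right) = 7 - \left(O + 0\right) = 7 - O$)
$r{\left(t \right)} = 252 + t^{2} + 164 t$
$G{\left(E \right)} r{\left(u{\left(-7 \right)} \right)} = \left(7 - -8\right) \left(252 + \left(-3 - 7\right)^{2} + 164 \left(-3 - 7\right)\right) = \left(7 + 8\right) \left(252 + \left(-10\right)^{2} + 164 \left(-10\right)\right) = 15 \left(252 + 100 - 1640\right) = 15 \left(-1288\right) = -19320$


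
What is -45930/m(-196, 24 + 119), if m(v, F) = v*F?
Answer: 22965/14014 ≈ 1.6387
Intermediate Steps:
m(v, F) = F*v
-45930/m(-196, 24 + 119) = -45930*(-1/(196*(24 + 119))) = -45930/(143*(-196)) = -45930/(-28028) = -45930*(-1/28028) = 22965/14014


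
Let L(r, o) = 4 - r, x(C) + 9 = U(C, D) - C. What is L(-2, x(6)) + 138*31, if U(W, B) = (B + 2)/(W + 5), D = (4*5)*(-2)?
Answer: 4284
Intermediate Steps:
D = -40 (D = 20*(-2) = -40)
U(W, B) = (2 + B)/(5 + W)
x(C) = -9 - C - 38/(5 + C) (x(C) = -9 + ((2 - 40)/(5 + C) - C) = -9 + (-38/(5 + C) - C) = -9 + (-C - 38/(5 + C)) = -9 - C - 38/(5 + C))
L(-2, x(6)) + 138*31 = (4 - 1*(-2)) + 138*31 = (4 + 2) + 4278 = 6 + 4278 = 4284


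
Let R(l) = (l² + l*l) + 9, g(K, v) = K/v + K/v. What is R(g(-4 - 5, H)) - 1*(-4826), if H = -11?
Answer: 585683/121 ≈ 4840.4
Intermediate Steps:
g(K, v) = 2*K/v
R(l) = 9 + 2*l² (R(l) = (l² + l²) + 9 = 2*l² + 9 = 9 + 2*l²)
R(g(-4 - 5, H)) - 1*(-4826) = (9 + 2*(2*(-4 - 5)/(-11))²) - 1*(-4826) = (9 + 2*(2*(-9)*(-1/11))²) + 4826 = (9 + 2*(18/11)²) + 4826 = (9 + 2*(324/121)) + 4826 = (9 + 648/121) + 4826 = 1737/121 + 4826 = 585683/121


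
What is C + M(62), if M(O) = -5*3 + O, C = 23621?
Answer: 23668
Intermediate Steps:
M(O) = -15 + O
C + M(62) = 23621 + (-15 + 62) = 23621 + 47 = 23668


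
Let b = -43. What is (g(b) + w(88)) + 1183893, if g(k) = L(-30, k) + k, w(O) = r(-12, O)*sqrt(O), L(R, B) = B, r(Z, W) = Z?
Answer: 1183807 - 24*sqrt(22) ≈ 1.1837e+6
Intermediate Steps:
w(O) = -12*sqrt(O)
g(k) = 2*k (g(k) = k + k = 2*k)
(g(b) + w(88)) + 1183893 = (2*(-43) - 24*sqrt(22)) + 1183893 = (-86 - 24*sqrt(22)) + 1183893 = 1183807 - 24*sqrt(22)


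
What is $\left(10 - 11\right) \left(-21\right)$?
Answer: $21$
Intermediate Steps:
$\left(10 - 11\right) \left(-21\right) = \left(-1\right) \left(-21\right) = 21$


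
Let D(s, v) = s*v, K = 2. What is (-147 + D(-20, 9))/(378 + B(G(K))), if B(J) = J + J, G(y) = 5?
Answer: -327/388 ≈ -0.84278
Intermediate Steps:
B(J) = 2*J
(-147 + D(-20, 9))/(378 + B(G(K))) = (-147 - 20*9)/(378 + 2*5) = (-147 - 180)/(378 + 10) = -327/388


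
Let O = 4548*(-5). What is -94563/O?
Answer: 31521/7580 ≈ 4.1584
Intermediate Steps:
O = -22740
-94563/O = -94563/(-22740) = -94563*(-1/22740) = 31521/7580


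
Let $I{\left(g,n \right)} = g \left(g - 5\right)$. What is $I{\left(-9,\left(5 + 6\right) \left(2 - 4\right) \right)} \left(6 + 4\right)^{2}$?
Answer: $12600$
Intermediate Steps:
$I{\left(g,n \right)} = g \left(-5 + g\right)$
$I{\left(-9,\left(5 + 6\right) \left(2 - 4\right) \right)} \left(6 + 4\right)^{2} = - 9 \left(-5 - 9\right) \left(6 + 4\right)^{2} = \left(-9\right) \left(-14\right) 10^{2} = 126 \cdot 100 = 12600$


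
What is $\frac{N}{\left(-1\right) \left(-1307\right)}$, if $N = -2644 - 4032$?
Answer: $- \frac{6676}{1307} \approx -5.1079$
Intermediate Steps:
$N = -6676$
$\frac{N}{\left(-1\right) \left(-1307\right)} = - \frac{6676}{\left(-1\right) \left(-1307\right)} = - \frac{6676}{1307}$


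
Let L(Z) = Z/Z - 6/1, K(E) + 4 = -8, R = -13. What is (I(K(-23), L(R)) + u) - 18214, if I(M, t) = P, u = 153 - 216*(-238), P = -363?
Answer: 32984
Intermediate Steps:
K(E) = -12 (K(E) = -4 - 8 = -12)
u = 51561 (u = 153 + 51408 = 51561)
L(Z) = -5 (L(Z) = 1 - 6*1 = 1 - 6 = -5)
I(M, t) = -363
(I(K(-23), L(R)) + u) - 18214 = (-363 + 51561) - 18214 = 51198 - 18214 = 32984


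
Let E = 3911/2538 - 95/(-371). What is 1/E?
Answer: 941598/1692091 ≈ 0.55647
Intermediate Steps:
E = 1692091/941598 (E = 3911*(1/2538) - 95*(-1/371) = 3911/2538 + 95/371 = 1692091/941598 ≈ 1.7970)
1/E = 1/(1692091/941598) = 941598/1692091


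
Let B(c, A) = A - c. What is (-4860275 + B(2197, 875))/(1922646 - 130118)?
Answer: -4861597/1792528 ≈ -2.7121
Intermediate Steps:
(-4860275 + B(2197, 875))/(1922646 - 130118) = (-4860275 + (875 - 1*2197))/(1922646 - 130118) = (-4860275 + (875 - 2197))/1792528 = (-4860275 - 1322)*(1/1792528) = -4861597*1/1792528 = -4861597/1792528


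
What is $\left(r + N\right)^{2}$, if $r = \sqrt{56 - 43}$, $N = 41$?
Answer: $\left(41 + \sqrt{13}\right)^{2} \approx 1989.7$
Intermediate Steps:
$r = \sqrt{13} \approx 3.6056$
$\left(r + N\right)^{2} = \left(\sqrt{13} + 41\right)^{2} = \left(41 + \sqrt{13}\right)^{2}$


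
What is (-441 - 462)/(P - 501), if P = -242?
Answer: 903/743 ≈ 1.2153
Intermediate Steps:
(-441 - 462)/(P - 501) = (-441 - 462)/(-242 - 501) = -903/(-743) = -903*(-1/743) = 903/743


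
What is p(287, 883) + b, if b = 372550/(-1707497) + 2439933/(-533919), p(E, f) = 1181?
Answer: 1236806669396/1051516829 ≈ 1176.2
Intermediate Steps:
b = -5034705653/1051516829 (b = 372550*(-1/1707497) + 2439933*(-1/533919) = -372550/1707497 - 813311/177973 = -5034705653/1051516829 ≈ -4.7880)
p(287, 883) + b = 1181 - 5034705653/1051516829 = 1236806669396/1051516829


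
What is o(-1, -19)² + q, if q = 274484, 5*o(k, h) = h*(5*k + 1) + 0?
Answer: 6867876/25 ≈ 2.7472e+5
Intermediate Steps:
o(k, h) = h*(1 + 5*k)/5 (o(k, h) = (h*(5*k + 1) + 0)/5 = (h*(1 + 5*k) + 0)/5 = (h*(1 + 5*k))/5 = h*(1 + 5*k)/5)
o(-1, -19)² + q = (-19*(⅕ - 1))² + 274484 = (-19*(-⅘))² + 274484 = (76/5)² + 274484 = 5776/25 + 274484 = 6867876/25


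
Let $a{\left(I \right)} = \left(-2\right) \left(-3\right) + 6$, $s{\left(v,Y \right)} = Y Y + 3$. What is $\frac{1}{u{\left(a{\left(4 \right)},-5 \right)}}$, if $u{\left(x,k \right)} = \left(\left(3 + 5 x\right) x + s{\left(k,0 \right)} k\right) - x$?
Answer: $\frac{1}{729} \approx 0.0013717$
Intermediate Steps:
$s{\left(v,Y \right)} = 3 + Y^{2}$ ($s{\left(v,Y \right)} = Y^{2} + 3 = 3 + Y^{2}$)
$a{\left(I \right)} = 12$ ($a{\left(I \right)} = 6 + 6 = 12$)
$u{\left(x,k \right)} = - x + 3 k + x \left(3 + 5 x\right)$ ($u{\left(x,k \right)} = \left(\left(3 + 5 x\right) x + \left(3 + 0^{2}\right) k\right) - x = \left(x \left(3 + 5 x\right) + \left(3 + 0\right) k\right) - x = \left(x \left(3 + 5 x\right) + 3 k\right) - x = \left(3 k + x \left(3 + 5 x\right)\right) - x = - x + 3 k + x \left(3 + 5 x\right)$)
$\frac{1}{u{\left(a{\left(4 \right)},-5 \right)}} = \frac{1}{2 \cdot 12 + 3 \left(-5\right) + 5 \cdot 12^{2}} = \frac{1}{24 - 15 + 5 \cdot 144} = \frac{1}{24 - 15 + 720} = \frac{1}{729}$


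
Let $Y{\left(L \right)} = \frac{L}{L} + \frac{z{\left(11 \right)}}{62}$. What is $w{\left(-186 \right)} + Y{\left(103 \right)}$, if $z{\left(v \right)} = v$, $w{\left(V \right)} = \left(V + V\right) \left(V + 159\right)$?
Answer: $\frac{622801}{62} \approx 10045.0$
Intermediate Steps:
$w{\left(V \right)} = 2 V \left(159 + V\right)$
$Y{\left(L \right)} = \frac{73}{62}$ ($Y{\left(L \right)} = \frac{L}{L} + \frac{11}{62} = 1 + 11 \cdot \frac{1}{62} = 1 + \frac{11}{62} = \frac{73}{62}$)
$w{\left(-186 \right)} + Y{\left(103 \right)} = 2 \left(-186\right) \left(159 - 186\right) + \frac{73}{62} = 2 \left(-186\right) \left(-27\right) + \frac{73}{62} = 10044 + \frac{73}{62} = \frac{622801}{62}$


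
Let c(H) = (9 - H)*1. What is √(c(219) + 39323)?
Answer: √39113 ≈ 197.77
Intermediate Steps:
c(H) = 9 - H
√(c(219) + 39323) = √((9 - 1*219) + 39323) = √((9 - 219) + 39323) = √(-210 + 39323) = √39113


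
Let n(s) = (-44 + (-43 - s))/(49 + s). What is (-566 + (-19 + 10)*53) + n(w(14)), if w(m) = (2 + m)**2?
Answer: -318458/305 ≈ -1044.1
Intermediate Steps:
n(s) = (-87 - s)/(49 + s)
(-566 + (-19 + 10)*53) + n(w(14)) = (-566 + (-19 + 10)*53) + (-87 - (2 + 14)**2)/(49 + (2 + 14)**2) = (-566 - 9*53) + (-87 - 1*16**2)/(49 + 16**2) = (-566 - 477) + (-87 - 1*256)/(49 + 256) = -1043 + (-87 - 256)/305 = -1043 + (1/305)*(-343) = -1043 - 343/305 = -318458/305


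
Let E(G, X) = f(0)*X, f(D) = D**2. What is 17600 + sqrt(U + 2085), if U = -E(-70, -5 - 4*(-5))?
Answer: 17600 + sqrt(2085) ≈ 17646.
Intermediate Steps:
E(G, X) = 0 (E(G, X) = 0**2*X = 0*X = 0)
U = 0 (U = -1*0 = 0)
17600 + sqrt(U + 2085) = 17600 + sqrt(0 + 2085) = 17600 + sqrt(2085)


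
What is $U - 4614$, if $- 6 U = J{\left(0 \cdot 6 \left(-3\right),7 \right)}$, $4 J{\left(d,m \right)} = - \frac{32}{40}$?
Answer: $- \frac{138419}{30} \approx -4614.0$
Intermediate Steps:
$J{\left(d,m \right)} = - \frac{1}{5}$ ($J{\left(d,m \right)} = \frac{\left(-32\right) \frac{1}{40}}{4} = \frac{1}{4} \left(- \frac{4}{5}\right) = - \frac{1}{5}$)
$U = \frac{1}{30}$ ($U = \left(- \frac{1}{6}\right) \left(- \frac{1}{5}\right) = \frac{1}{30} \approx 0.033333$)
$U - 4614 = \frac{1}{30} - 4614 = - \frac{138419}{30}$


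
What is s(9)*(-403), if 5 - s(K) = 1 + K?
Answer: 2015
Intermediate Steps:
s(K) = 4 - K (s(K) = 5 - (1 + K) = 5 + (-1 - K) = 4 - K)
s(9)*(-403) = (4 - 1*9)*(-403) = (4 - 9)*(-403) = -5*(-403) = 2015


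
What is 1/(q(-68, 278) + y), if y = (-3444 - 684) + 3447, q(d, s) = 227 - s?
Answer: -1/732 ≈ -0.0013661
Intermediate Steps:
y = -681 (y = -4128 + 3447 = -681)
1/(q(-68, 278) + y) = 1/((227 - 1*278) - 681) = 1/((227 - 278) - 681) = 1/(-51 - 681) = 1/(-732) = -1/732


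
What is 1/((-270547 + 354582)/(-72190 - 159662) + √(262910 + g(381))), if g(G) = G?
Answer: 2783383260/2021898967098977 + 53755349904*√263291/14153292769692839 ≈ 0.0019502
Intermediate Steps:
1/((-270547 + 354582)/(-72190 - 159662) + √(262910 + g(381))) = 1/((-270547 + 354582)/(-72190 - 159662) + √(262910 + 381)) = 1/(84035/(-231852) + √263291) = 1/(84035*(-1/231852) + √263291) = 1/(-84035/231852 + √263291)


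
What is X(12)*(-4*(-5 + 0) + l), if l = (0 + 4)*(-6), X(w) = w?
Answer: -48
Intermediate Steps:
l = -24 (l = 4*(-6) = -24)
X(12)*(-4*(-5 + 0) + l) = 12*(-4*(-5 + 0) - 24) = 12*(-4*(-5) - 24) = 12*(20 - 24) = 12*(-4) = -48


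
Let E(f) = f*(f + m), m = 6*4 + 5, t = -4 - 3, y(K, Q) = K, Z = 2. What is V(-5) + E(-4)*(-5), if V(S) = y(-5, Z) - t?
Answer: 502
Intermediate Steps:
t = -7
m = 29 (m = 24 + 5 = 29)
E(f) = f*(29 + f) (E(f) = f*(f + 29) = f*(29 + f))
V(S) = 2 (V(S) = -5 - 1*(-7) = -5 + 7 = 2)
V(-5) + E(-4)*(-5) = 2 - 4*(29 - 4)*(-5) = 2 - 4*25*(-5) = 2 - 100*(-5) = 2 + 500 = 502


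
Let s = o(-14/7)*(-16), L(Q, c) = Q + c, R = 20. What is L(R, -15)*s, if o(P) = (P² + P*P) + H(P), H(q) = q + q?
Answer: -320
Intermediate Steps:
H(q) = 2*q
o(P) = 2*P + 2*P² (o(P) = (P² + P*P) + 2*P = (P² + P²) + 2*P = 2*P² + 2*P = 2*P + 2*P²)
s = -64 (s = (2*(-14/7)*(1 - 14/7))*(-16) = (2*(-14*⅐)*(1 - 14*⅐))*(-16) = (2*(-2)*(1 - 2))*(-16) = (2*(-2)*(-1))*(-16) = 4*(-16) = -64)
L(R, -15)*s = (20 - 15)*(-64) = 5*(-64) = -320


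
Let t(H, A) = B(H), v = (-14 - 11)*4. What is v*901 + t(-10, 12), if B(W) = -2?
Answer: -90102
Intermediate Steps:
v = -100 (v = -25*4 = -100)
t(H, A) = -2
v*901 + t(-10, 12) = -100*901 - 2 = -90100 - 2 = -90102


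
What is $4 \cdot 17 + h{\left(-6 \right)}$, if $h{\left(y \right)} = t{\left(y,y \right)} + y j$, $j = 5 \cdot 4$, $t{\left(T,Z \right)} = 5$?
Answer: $-47$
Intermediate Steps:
$j = 20$
$h{\left(y \right)} = 5 + 20 y$ ($h{\left(y \right)} = 5 + y 20 = 5 + 20 y$)
$4 \cdot 17 + h{\left(-6 \right)} = 4 \cdot 17 + \left(5 + 20 \left(-6\right)\right) = 68 + \left(5 - 120\right) = 68 - 115 = -47$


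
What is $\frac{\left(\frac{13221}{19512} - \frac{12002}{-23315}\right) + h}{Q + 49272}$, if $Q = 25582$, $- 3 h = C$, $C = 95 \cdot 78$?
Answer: $- \frac{124790622329}{3783639149680} \approx -0.032982$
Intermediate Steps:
$C = 7410$
$h = -2470$ ($h = \left(- \frac{1}{3}\right) 7410 = -2470$)
$\frac{\left(\frac{13221}{19512} - \frac{12002}{-23315}\right) + h}{Q + 49272} = \frac{\left(\frac{13221}{19512} - \frac{12002}{-23315}\right) - 2470}{25582 + 49272} = \frac{\left(13221 \cdot \frac{1}{19512} - - \frac{12002}{23315}\right) - 2470}{74854} = \left(\left(\frac{1469}{2168} + \frac{12002}{23315}\right) - 2470\right) \frac{1}{74854} = \left(\frac{60270071}{50546920} - 2470\right) \frac{1}{74854} = \left(- \frac{124790622329}{50546920}\right) \frac{1}{74854} = - \frac{124790622329}{3783639149680}$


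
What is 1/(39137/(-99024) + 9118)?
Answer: 99024/902861695 ≈ 0.00010968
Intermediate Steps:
1/(39137/(-99024) + 9118) = 1/(39137*(-1/99024) + 9118) = 1/(-39137/99024 + 9118) = 1/(902861695/99024) = 99024/902861695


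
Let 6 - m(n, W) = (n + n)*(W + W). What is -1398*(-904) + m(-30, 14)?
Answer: 1265478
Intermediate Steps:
m(n, W) = 6 - 4*W*n (m(n, W) = 6 - (n + n)*(W + W) = 6 - 2*n*2*W = 6 - 4*W*n)
-1398*(-904) + m(-30, 14) = -1398*(-904) + (6 - 4*14*(-30)) = 1263792 + (6 + 1680) = 1263792 + 1686 = 1265478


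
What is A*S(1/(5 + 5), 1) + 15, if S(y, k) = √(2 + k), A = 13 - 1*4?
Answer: 15 + 9*√3 ≈ 30.588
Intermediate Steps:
A = 9 (A = 13 - 4 = 9)
A*S(1/(5 + 5), 1) + 15 = 9*√(2 + 1) + 15 = 9*√3 + 15 = 15 + 9*√3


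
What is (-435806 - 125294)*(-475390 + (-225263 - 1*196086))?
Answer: 503160252900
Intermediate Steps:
(-435806 - 125294)*(-475390 + (-225263 - 1*196086)) = -561100*(-475390 + (-225263 - 196086)) = -561100*(-475390 - 421349) = -561100*(-896739) = 503160252900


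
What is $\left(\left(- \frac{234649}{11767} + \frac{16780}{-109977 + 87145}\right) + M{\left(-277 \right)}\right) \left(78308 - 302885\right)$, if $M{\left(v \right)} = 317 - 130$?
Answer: $- \frac{2508819212882475}{67166036} \approx -3.7353 \cdot 10^{7}$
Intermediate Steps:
$M{\left(v \right)} = 187$
$\left(\left(- \frac{234649}{11767} + \frac{16780}{-109977 + 87145}\right) + M{\left(-277 \right)}\right) \left(78308 - 302885\right) = \left(\left(- \frac{234649}{11767} + \frac{16780}{-109977 + 87145}\right) + 187\right) \left(78308 - 302885\right) = \left(\left(\left(-234649\right) \frac{1}{11767} + \frac{16780}{-22832}\right) + 187\right) \left(-224577\right) = \left(\left(- \frac{234649}{11767} + 16780 \left(- \frac{1}{22832}\right)\right) + 187\right) \left(-224577\right) = \left(\left(- \frac{234649}{11767} - \frac{4195}{5708}\right) + 187\right) \left(-224577\right) = \left(- \frac{1388739057}{67166036} + 187\right) \left(-224577\right) = \frac{11171309675}{67166036} \left(-224577\right) = - \frac{2508819212882475}{67166036}$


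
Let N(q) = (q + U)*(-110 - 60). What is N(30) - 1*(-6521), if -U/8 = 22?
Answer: 31341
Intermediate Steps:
U = -176 (U = -8*22 = -176)
N(q) = 29920 - 170*q (N(q) = (q - 176)*(-110 - 60) = (-176 + q)*(-170) = 29920 - 170*q)
N(30) - 1*(-6521) = (29920 - 170*30) - 1*(-6521) = (29920 - 5100) + 6521 = 24820 + 6521 = 31341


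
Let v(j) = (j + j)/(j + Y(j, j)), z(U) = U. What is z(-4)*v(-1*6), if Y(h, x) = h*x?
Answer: 8/5 ≈ 1.6000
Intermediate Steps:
v(j) = 2*j/(j + j**2) (v(j) = (j + j)/(j + j*j) = (2*j)/(j + j**2) = 2*j/(j + j**2))
z(-4)*v(-1*6) = -8/(1 - 1*6) = -8/(1 - 6) = -8/(-5) = -8*(-1)/5 = -4*(-2/5) = 8/5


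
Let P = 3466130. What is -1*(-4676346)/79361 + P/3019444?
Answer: 7197520207277/119813047642 ≈ 60.073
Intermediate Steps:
-1*(-4676346)/79361 + P/3019444 = -1*(-4676346)/79361 + 3466130/3019444 = 4676346*(1/79361) + 3466130*(1/3019444) = 4676346/79361 + 1733065/1509722 = 7197520207277/119813047642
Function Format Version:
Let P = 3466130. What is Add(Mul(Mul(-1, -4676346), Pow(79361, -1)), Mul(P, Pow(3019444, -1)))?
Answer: Rational(7197520207277, 119813047642) ≈ 60.073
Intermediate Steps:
Add(Mul(Mul(-1, -4676346), Pow(79361, -1)), Mul(P, Pow(3019444, -1))) = Add(Mul(Mul(-1, -4676346), Pow(79361, -1)), Mul(3466130, Pow(3019444, -1))) = Add(Mul(4676346, Rational(1, 79361)), Mul(3466130, Rational(1, 3019444))) = Add(Rational(4676346, 79361), Rational(1733065, 1509722)) = Rational(7197520207277, 119813047642)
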